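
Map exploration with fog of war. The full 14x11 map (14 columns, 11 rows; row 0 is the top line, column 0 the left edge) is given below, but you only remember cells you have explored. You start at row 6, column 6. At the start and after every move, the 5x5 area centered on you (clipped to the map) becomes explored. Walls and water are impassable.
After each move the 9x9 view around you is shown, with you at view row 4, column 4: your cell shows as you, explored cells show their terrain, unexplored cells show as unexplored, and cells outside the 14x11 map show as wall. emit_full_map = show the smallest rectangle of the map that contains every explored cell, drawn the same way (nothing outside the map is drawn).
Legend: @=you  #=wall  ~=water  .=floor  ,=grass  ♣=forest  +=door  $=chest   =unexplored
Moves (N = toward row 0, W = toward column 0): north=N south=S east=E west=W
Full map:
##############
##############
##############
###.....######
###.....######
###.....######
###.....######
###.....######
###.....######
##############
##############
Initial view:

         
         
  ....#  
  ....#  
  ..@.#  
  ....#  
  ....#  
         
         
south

         
  ....#  
  ....#  
  ....#  
  ..@.#  
  ....#  
  #####  
         
#########

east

         
 ....#   
 ....##  
 ....##  
 ...@##  
 ....##  
 ######  
         
#########

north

         
         
 ....##  
 ....##  
 ...@##  
 ....##  
 ....##  
 ######  
         

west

         
         
  ....## 
  ....## 
  ..@.## 
  ....## 
  ....## 
  ###### 
         

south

         
  ....## 
  ....## 
  ....## 
  ..@.## 
  ....## 
  ###### 
         
#########

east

         
 ....##  
 ....##  
 ....##  
 ...@##  
 ....##  
 ######  
         
#########

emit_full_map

....##
....##
....##
...@##
....##
######

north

         
         
 ....##  
 ....##  
 ...@##  
 ....##  
 ....##  
 ######  
         

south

         
 ....##  
 ....##  
 ....##  
 ...@##  
 ....##  
 ######  
         
#########

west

         
  ....## 
  ....## 
  ....## 
  ..@.## 
  ....## 
  ###### 
         
#########

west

         
   ....##
  .....##
  .....##
  ..@..##
  .....##
  #######
         
#########

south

   ....##
  .....##
  .....##
  .....##
  ..@..##
  #######
  #####  
#########
#########

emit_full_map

 ....##
.....##
.....##
.....##
..@..##
#######
#####  


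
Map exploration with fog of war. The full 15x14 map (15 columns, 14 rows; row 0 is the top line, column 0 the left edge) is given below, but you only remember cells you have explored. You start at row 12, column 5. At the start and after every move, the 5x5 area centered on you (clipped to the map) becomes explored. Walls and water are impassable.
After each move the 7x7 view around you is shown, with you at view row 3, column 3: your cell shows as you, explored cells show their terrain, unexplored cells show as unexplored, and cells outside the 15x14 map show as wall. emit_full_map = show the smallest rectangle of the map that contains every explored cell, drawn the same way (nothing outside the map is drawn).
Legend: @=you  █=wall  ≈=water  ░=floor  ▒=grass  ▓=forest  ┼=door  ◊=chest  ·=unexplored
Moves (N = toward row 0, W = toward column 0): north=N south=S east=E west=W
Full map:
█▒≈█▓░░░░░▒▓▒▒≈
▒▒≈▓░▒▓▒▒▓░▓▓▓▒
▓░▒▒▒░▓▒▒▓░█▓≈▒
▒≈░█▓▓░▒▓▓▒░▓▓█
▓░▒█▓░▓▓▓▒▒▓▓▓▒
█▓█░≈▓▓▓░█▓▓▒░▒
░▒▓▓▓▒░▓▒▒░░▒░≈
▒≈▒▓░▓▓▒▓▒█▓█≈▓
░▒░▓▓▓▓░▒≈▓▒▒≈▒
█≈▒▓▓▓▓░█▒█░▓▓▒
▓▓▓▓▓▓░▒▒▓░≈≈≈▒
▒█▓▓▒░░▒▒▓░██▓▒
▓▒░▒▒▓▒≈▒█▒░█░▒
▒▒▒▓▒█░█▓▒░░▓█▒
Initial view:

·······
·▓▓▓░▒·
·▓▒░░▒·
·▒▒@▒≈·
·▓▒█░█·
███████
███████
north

·······
·▓▓▓▓░·
·▓▓▓░▒·
·▓▒@░▒·
·▒▒▓▒≈·
·▓▒█░█·
███████

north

·······
·▓▓▓▓░·
·▓▓▓▓░·
·▓▓@░▒·
·▓▒░░▒·
·▒▒▓▒≈·
·▓▒█░█·

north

·······
·▓░▓▓▒·
·▓▓▓▓░·
·▓▓@▓░·
·▓▓▓░▒·
·▓▒░░▒·
·▒▒▓▒≈·

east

·······
▓░▓▓▒▓·
▓▓▓▓░▒·
▓▓▓@░█·
▓▓▓░▒▒·
▓▒░░▒▒·
▒▒▓▒≈··

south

▓░▓▓▒▓·
▓▓▓▓░▒·
▓▓▓▓░█·
▓▓▓@▒▒·
▓▒░░▒▒·
▒▒▓▒≈▒·
▓▒█░█··

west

·▓░▓▓▒▓
·▓▓▓▓░▒
·▓▓▓▓░█
·▓▓@░▒▒
·▓▒░░▒▒
·▒▒▓▒≈▒
·▓▒█░█·

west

··▓░▓▓▒
·░▓▓▓▓░
·▒▓▓▓▓░
·▓▓@▓░▒
·▓▓▒░░▒
·░▒▒▓▒≈
··▓▒█░█

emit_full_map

·▓░▓▓▒▓
░▓▓▓▓░▒
▒▓▓▓▓░█
▓▓@▓░▒▒
▓▓▒░░▒▒
░▒▒▓▒≈▒
·▓▒█░█·

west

···▓░▓▓
·▒░▓▓▓▓
·≈▒▓▓▓▓
·▓▓@▓▓░
·█▓▓▒░░
·▒░▒▒▓▒
···▓▒█░

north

·······
·≈▒▓░▓▓
·▒░▓▓▓▓
·≈▒@▓▓▓
·▓▓▓▓▓░
·█▓▓▒░░
·▒░▒▒▓▒

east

·······
≈▒▓░▓▓▒
▒░▓▓▓▓░
≈▒▓@▓▓░
▓▓▓▓▓░▒
█▓▓▒░░▒
▒░▒▒▓▒≈

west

·······
·≈▒▓░▓▓
·▒░▓▓▓▓
·≈▒@▓▓▓
·▓▓▓▓▓░
·█▓▓▒░░
·▒░▒▒▓▒

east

·······
≈▒▓░▓▓▒
▒░▓▓▓▓░
≈▒▓@▓▓░
▓▓▓▓▓░▒
█▓▓▒░░▒
▒░▒▒▓▒≈

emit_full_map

≈▒▓░▓▓▒▓
▒░▓▓▓▓░▒
≈▒▓@▓▓░█
▓▓▓▓▓░▒▒
█▓▓▒░░▒▒
▒░▒▒▓▒≈▒
··▓▒█░█·


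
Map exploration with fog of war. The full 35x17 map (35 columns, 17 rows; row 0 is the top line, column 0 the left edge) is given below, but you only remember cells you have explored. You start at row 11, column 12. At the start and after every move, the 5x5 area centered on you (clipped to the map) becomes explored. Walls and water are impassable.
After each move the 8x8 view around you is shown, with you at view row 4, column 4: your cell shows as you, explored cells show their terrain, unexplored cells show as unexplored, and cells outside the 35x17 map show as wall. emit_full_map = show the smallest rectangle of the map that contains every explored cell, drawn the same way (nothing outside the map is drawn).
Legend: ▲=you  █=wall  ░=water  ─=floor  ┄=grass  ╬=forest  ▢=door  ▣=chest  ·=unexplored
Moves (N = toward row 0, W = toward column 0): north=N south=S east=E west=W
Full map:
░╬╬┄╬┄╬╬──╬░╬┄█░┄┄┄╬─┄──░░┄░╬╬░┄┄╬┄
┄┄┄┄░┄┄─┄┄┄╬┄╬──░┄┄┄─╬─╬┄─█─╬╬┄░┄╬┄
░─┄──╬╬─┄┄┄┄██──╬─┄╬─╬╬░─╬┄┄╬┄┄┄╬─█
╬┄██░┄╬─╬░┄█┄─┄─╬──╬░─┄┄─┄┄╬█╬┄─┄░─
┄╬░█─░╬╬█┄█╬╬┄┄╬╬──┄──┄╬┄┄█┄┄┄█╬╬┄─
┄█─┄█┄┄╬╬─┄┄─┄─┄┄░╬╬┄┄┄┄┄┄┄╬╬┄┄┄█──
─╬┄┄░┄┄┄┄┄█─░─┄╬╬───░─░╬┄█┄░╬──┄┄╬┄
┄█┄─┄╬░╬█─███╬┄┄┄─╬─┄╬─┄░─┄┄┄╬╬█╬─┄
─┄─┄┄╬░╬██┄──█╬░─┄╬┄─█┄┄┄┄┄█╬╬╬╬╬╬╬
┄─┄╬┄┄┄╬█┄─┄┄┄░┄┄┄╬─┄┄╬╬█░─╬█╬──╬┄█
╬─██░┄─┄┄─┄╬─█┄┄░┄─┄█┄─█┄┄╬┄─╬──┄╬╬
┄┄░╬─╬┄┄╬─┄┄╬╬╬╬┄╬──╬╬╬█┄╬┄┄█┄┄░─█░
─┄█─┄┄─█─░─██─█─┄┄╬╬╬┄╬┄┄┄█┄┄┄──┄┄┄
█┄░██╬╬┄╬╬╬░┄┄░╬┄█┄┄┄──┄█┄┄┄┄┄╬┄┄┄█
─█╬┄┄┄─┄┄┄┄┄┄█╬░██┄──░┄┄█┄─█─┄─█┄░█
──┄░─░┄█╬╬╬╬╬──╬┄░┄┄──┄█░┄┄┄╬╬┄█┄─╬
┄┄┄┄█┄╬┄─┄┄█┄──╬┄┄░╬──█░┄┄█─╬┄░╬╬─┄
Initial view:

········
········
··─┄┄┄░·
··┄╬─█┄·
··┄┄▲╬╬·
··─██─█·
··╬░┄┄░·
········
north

········
········
··┄──█╬·
··─┄┄┄░·
··┄╬▲█┄·
··┄┄╬╬╬·
··─██─█·
··╬░┄┄░·

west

········
········
··█┄──█╬
··┄─┄┄┄░
··─┄▲─█┄
··─┄┄╬╬╬
··░─██─█
···╬░┄┄░

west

········
········
··██┄──█
··█┄─┄┄┄
··┄─▲╬─█
··╬─┄┄╬╬
··─░─██─
····╬░┄┄

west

········
········
··╬██┄──
··╬█┄─┄┄
··┄┄▲┄╬─
··┄╬─┄┄╬
··█─░─██
·····╬░┄

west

········
········
··░╬██┄─
··┄╬█┄─┄
··─┄▲─┄╬
··┄┄╬─┄┄
··─█─░─█
······╬░

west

········
········
··╬░╬██┄
··┄┄╬█┄─
··┄─▲┄─┄
··╬┄┄╬─┄
··┄─█─░─
·······╬

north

········
········
··╬░╬█─·
··╬░╬██┄
··┄┄▲█┄─
··┄─┄┄─┄
··╬┄┄╬─┄
··┄─█─░─

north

········
········
··┄┄┄┄┄·
··╬░╬█─·
··╬░▲██┄
··┄┄╬█┄─
··┄─┄┄─┄
··╬┄┄╬─┄

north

········
········
··┄┄╬╬─·
··┄┄┄┄┄·
··╬░▲█─·
··╬░╬██┄
··┄┄╬█┄─
··┄─┄┄─┄

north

········
········
··░╬╬█┄·
··┄┄╬╬─·
··┄┄▲┄┄·
··╬░╬█─·
··╬░╬██┄
··┄┄╬█┄─

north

········
········
··┄╬─╬░·
··░╬╬█┄·
··┄┄▲╬─·
··┄┄┄┄┄·
··╬░╬█─·
··╬░╬██┄

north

········
········
··╬╬─┄┄·
··┄╬─╬░·
··░╬▲█┄·
··┄┄╬╬─·
··┄┄┄┄┄·
··╬░╬█─·

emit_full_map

╬╬─┄┄·····
┄╬─╬░·····
░╬▲█┄·····
┄┄╬╬─·····
┄┄┄┄┄·····
╬░╬█─·····
╬░╬██┄──█╬
┄┄╬█┄─┄┄┄░
┄─┄┄─┄╬─█┄
╬┄┄╬─┄┄╬╬╬
┄─█─░─██─█
·····╬░┄┄░

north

████████
········
··┄┄─┄┄·
··╬╬─┄┄·
··┄╬▲╬░·
··░╬╬█┄·
··┄┄╬╬─·
··┄┄┄┄┄·

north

████████
████████
··┄╬╬──·
··┄┄─┄┄·
··╬╬▲┄┄·
··┄╬─╬░·
··░╬╬█┄·
··┄┄╬╬─·

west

████████
████████
··╬┄╬╬──
··░┄┄─┄┄
··─╬▲─┄┄
··░┄╬─╬░
··─░╬╬█┄
···┄┄╬╬─

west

████████
████████
··┄╬┄╬╬─
··┄░┄┄─┄
··──▲╬─┄
··█░┄╬─╬
··█─░╬╬█
····┄┄╬╬

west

████████
████████
··╬┄╬┄╬╬
··┄┄░┄┄─
··┄─▲╬╬─
··██░┄╬─
··░█─░╬╬
·····┄┄╬

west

████████
████████
█·╬╬┄╬┄╬
█·┄┄┄░┄┄
█·─┄▲─╬╬
█·┄██░┄╬
█·╬░█─░╬
█·····┄┄

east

████████
████████
·╬╬┄╬┄╬╬
·┄┄┄░┄┄─
·─┄─▲╬╬─
·┄██░┄╬─
·╬░█─░╬╬
·····┄┄╬

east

████████
████████
╬╬┄╬┄╬╬─
┄┄┄░┄┄─┄
─┄──▲╬─┄
┄██░┄╬─╬
╬░█─░╬╬█
····┄┄╬╬

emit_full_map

╬╬┄╬┄╬╬──·····
┄┄┄░┄┄─┄┄·····
─┄──▲╬─┄┄·····
┄██░┄╬─╬░·····
╬░█─░╬╬█┄·····
····┄┄╬╬─·····
····┄┄┄┄┄·····
····╬░╬█─·····
····╬░╬██┄──█╬
····┄┄╬█┄─┄┄┄░
····┄─┄┄─┄╬─█┄
····╬┄┄╬─┄┄╬╬╬
····┄─█─░─██─█
·········╬░┄┄░

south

████████
╬╬┄╬┄╬╬─
┄┄┄░┄┄─┄
─┄──╬╬─┄
┄██░▲╬─╬
╬░█─░╬╬█
··┄█┄┄╬╬
····┄┄┄┄

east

████████
╬┄╬┄╬╬──
┄┄░┄┄─┄┄
┄──╬╬─┄┄
██░┄▲─╬░
░█─░╬╬█┄
·┄█┄┄╬╬─
···┄┄┄┄┄

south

╬┄╬┄╬╬──
┄┄░┄┄─┄┄
┄──╬╬─┄┄
██░┄╬─╬░
░█─░▲╬█┄
·┄█┄┄╬╬─
··░┄┄┄┄┄
···╬░╬█─

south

┄┄░┄┄─┄┄
┄──╬╬─┄┄
██░┄╬─╬░
░█─░╬╬█┄
·┄█┄▲╬╬─
··░┄┄┄┄┄
··┄╬░╬█─
···╬░╬██

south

┄──╬╬─┄┄
██░┄╬─╬░
░█─░╬╬█┄
·┄█┄┄╬╬─
··░┄▲┄┄┄
··┄╬░╬█─
··┄╬░╬██
···┄┄╬█┄

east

──╬╬─┄┄·
█░┄╬─╬░·
█─░╬╬█┄·
┄█┄┄╬╬─·
·░┄┄▲┄┄·
·┄╬░╬█─·
·┄╬░╬██┄
··┄┄╬█┄─

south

█░┄╬─╬░·
█─░╬╬█┄·
┄█┄┄╬╬─·
·░┄┄┄┄┄·
·┄╬░▲█─·
·┄╬░╬██┄
··┄┄╬█┄─
··┄─┄┄─┄

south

█─░╬╬█┄·
┄█┄┄╬╬─·
·░┄┄┄┄┄·
·┄╬░╬█─·
·┄╬░▲██┄
··┄┄╬█┄─
··┄─┄┄─┄
··╬┄┄╬─┄

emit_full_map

╬╬┄╬┄╬╬──·····
┄┄┄░┄┄─┄┄·····
─┄──╬╬─┄┄·····
┄██░┄╬─╬░·····
╬░█─░╬╬█┄·····
··┄█┄┄╬╬─·····
···░┄┄┄┄┄·····
···┄╬░╬█─·····
···┄╬░▲██┄──█╬
····┄┄╬█┄─┄┄┄░
····┄─┄┄─┄╬─█┄
····╬┄┄╬─┄┄╬╬╬
····┄─█─░─██─█
·········╬░┄┄░

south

┄█┄┄╬╬─·
·░┄┄┄┄┄·
·┄╬░╬█─·
·┄╬░╬██┄
··┄┄▲█┄─
··┄─┄┄─┄
··╬┄┄╬─┄
··┄─█─░─

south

·░┄┄┄┄┄·
·┄╬░╬█─·
·┄╬░╬██┄
··┄┄╬█┄─
··┄─▲┄─┄
··╬┄┄╬─┄
··┄─█─░─
·······╬

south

·┄╬░╬█─·
·┄╬░╬██┄
··┄┄╬█┄─
··┄─┄┄─┄
··╬┄▲╬─┄
··┄─█─░─
··╬╬┄╬╬╬
········

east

┄╬░╬█─··
┄╬░╬██┄─
·┄┄╬█┄─┄
·┄─┄┄─┄╬
·╬┄┄▲─┄┄
·┄─█─░─█
·╬╬┄╬╬╬░
········

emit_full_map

╬╬┄╬┄╬╬──·····
┄┄┄░┄┄─┄┄·····
─┄──╬╬─┄┄·····
┄██░┄╬─╬░·····
╬░█─░╬╬█┄·····
··┄█┄┄╬╬─·····
···░┄┄┄┄┄·····
···┄╬░╬█─·····
···┄╬░╬██┄──█╬
····┄┄╬█┄─┄┄┄░
····┄─┄┄─┄╬─█┄
····╬┄┄▲─┄┄╬╬╬
····┄─█─░─██─█
····╬╬┄╬╬╬░┄┄░


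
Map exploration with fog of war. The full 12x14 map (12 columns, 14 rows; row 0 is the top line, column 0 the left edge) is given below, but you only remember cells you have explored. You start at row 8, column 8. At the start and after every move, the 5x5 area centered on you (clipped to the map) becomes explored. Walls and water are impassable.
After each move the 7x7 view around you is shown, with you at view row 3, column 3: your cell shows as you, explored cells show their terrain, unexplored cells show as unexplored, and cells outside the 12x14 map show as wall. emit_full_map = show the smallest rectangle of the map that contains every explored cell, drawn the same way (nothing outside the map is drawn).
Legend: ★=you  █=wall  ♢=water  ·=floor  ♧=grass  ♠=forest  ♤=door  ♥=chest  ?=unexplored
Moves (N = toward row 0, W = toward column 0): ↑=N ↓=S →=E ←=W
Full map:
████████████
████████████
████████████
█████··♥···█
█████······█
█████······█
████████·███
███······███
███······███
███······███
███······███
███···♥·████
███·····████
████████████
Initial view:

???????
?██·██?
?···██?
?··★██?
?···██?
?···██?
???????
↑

???????
?·····?
?██·██?
?··★██?
?···██?
?···██?
?···██?

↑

???????
?·····?
?·····?
?██★██?
?···██?
?···██?
?···██?

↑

???????
?·♥···?
?·····?
?··★··?
?██·██?
?···██?
?···██?

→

??????█
·♥···██
·····██
···★·██
██·████
···████
···██?█

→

?????██
♥···███
····███
···★███
█·█████
··█████
··██?██

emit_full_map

·♥···█
·····█
····★█
██·███
···███
···██?
···██?
···██?

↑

?????██
?██████
♥···███
···★███
····███
█·█████
··█████

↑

?????██
?██████
?██████
♥··★███
····███
····███
█·█████

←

??????█
?██████
?██████
·♥·★·██
·····██
·····██
██·████

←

???????
?██████
?██████
?·♥★··█
?·····█
?·····█
?██·███

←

???????
?██████
?██████
?··★···
?······
?······
??██·██

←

???????
?██████
?██████
?█·★♥··
?█·····
?█·····
???██·█

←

???????
?██████
?██████
?██★·♥·
?██····
?██····
????██·

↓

?██████
?██████
?██··♥·
?██★···
?██····
?█████·
????···

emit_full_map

█████████
█████████
██··♥···█
██★·····█
██······█
█████·███
???···███
???···██?
???···██?
???···██?

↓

?██████
?██··♥·
?██····
?██★···
?█████·
?······
????···

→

███████
██··♥··
██·····
██·★···
█████·█
······█
???···█

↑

███████
███████
██··♥··
██·★···
██·····
█████·█
······█

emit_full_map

█████████
█████████
██··♥···█
██·★····█
██······█
█████·███
······███
???···██?
???···██?
???···██?


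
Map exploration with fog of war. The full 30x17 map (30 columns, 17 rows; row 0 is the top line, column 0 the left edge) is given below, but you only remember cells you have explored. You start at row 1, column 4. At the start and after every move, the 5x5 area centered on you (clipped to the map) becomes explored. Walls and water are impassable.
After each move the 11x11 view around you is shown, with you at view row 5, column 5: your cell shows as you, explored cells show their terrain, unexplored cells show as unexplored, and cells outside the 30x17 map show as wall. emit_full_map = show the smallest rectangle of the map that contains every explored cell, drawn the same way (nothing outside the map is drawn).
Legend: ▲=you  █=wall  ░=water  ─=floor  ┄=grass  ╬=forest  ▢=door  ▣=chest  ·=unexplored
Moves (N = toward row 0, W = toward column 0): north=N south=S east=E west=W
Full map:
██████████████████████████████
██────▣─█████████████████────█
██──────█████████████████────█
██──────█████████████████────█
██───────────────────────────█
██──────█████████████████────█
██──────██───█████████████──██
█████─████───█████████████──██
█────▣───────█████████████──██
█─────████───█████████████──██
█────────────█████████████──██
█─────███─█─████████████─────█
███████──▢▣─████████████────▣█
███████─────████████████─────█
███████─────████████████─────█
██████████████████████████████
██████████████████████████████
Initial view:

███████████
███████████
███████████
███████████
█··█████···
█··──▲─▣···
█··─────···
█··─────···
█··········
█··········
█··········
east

███████████
███████████
███████████
███████████
··██████···
··───▲▣─···
··──────···
··──────···
···········
···········
···········

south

███████████
███████████
███████████
··██████···
··────▣─···
··───▲──···
··──────···
···─────···
···········
···········
···········

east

███████████
███████████
███████████
·███████···
·────▣─█···
·────▲─█···
·──────█···
··──────···
···········
···········
···········

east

███████████
███████████
███████████
████████···
────▣─██···
─────▲██···
──────██···
·───────···
···········
···········
···········

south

███████████
███████████
████████···
────▣─██···
──────██···
─────▲██···
·───────···
···───██···
···········
···········
···········

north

███████████
███████████
███████████
████████···
────▣─██···
─────▲██···
──────██···
·───────···
···───██···
···········
···········

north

███████████
███████████
███████████
███████████
████████···
────▣▲██···
──────██···
──────██···
·───────···
···───██···
···········

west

███████████
███████████
███████████
███████████
·████████··
·────▲─██··
·──────██··
·──────██··
··───────··
····───██··
···········

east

███████████
███████████
███████████
███████████
████████···
────▣▲██···
──────██···
──────██···
·───────···
···───██···
···········

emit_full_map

████████
────▣▲██
──────██
──────██
·───────
···───██

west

███████████
███████████
███████████
███████████
·████████··
·────▲─██··
·──────██··
·──────██··
··───────··
····───██··
···········

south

███████████
███████████
███████████
·████████··
·────▣─██··
·────▲─██··
·──────██··
··───────··
····───██··
···········
···········


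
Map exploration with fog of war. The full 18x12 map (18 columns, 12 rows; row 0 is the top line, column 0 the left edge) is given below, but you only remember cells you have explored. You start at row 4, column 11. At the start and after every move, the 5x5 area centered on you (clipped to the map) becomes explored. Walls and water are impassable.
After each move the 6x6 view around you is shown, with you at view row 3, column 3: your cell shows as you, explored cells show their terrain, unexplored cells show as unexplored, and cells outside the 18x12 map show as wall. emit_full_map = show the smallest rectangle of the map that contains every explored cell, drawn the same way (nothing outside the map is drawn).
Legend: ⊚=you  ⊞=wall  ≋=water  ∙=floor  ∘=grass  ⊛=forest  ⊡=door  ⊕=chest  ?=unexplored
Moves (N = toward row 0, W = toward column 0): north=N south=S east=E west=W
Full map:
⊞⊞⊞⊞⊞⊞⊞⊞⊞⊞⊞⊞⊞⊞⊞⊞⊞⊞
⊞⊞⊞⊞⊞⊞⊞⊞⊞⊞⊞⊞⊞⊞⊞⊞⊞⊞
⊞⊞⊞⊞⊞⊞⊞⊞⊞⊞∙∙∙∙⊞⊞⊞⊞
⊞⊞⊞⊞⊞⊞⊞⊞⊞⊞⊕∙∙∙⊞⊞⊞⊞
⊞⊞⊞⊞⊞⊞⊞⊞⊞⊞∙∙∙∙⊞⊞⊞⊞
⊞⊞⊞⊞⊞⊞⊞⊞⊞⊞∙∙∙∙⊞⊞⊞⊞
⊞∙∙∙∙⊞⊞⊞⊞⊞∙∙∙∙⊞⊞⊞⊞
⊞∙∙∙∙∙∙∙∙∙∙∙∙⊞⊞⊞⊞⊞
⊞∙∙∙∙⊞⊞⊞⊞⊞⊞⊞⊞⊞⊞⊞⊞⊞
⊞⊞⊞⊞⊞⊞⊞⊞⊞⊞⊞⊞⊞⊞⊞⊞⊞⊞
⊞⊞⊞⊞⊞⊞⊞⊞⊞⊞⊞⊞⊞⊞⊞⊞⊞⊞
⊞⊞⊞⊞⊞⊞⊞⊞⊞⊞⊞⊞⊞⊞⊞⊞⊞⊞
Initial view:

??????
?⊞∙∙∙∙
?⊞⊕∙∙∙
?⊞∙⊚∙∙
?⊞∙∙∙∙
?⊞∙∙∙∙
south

?⊞∙∙∙∙
?⊞⊕∙∙∙
?⊞∙∙∙∙
?⊞∙⊚∙∙
?⊞∙∙∙∙
?∙∙∙∙⊞

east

⊞∙∙∙∙?
⊞⊕∙∙∙⊞
⊞∙∙∙∙⊞
⊞∙∙⊚∙⊞
⊞∙∙∙∙⊞
∙∙∙∙⊞⊞

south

⊞⊕∙∙∙⊞
⊞∙∙∙∙⊞
⊞∙∙∙∙⊞
⊞∙∙⊚∙⊞
∙∙∙∙⊞⊞
?⊞⊞⊞⊞⊞

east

⊕∙∙∙⊞?
∙∙∙∙⊞⊞
∙∙∙∙⊞⊞
∙∙∙⊚⊞⊞
∙∙∙⊞⊞⊞
⊞⊞⊞⊞⊞⊞

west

⊞⊕∙∙∙⊞
⊞∙∙∙∙⊞
⊞∙∙∙∙⊞
⊞∙∙⊚∙⊞
∙∙∙∙⊞⊞
?⊞⊞⊞⊞⊞

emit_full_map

⊞∙∙∙∙??
⊞⊕∙∙∙⊞?
⊞∙∙∙∙⊞⊞
⊞∙∙∙∙⊞⊞
⊞∙∙⊚∙⊞⊞
∙∙∙∙⊞⊞⊞
?⊞⊞⊞⊞⊞⊞

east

⊕∙∙∙⊞?
∙∙∙∙⊞⊞
∙∙∙∙⊞⊞
∙∙∙⊚⊞⊞
∙∙∙⊞⊞⊞
⊞⊞⊞⊞⊞⊞

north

∙∙∙∙??
⊕∙∙∙⊞⊞
∙∙∙∙⊞⊞
∙∙∙⊚⊞⊞
∙∙∙∙⊞⊞
∙∙∙⊞⊞⊞

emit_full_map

⊞∙∙∙∙??
⊞⊕∙∙∙⊞⊞
⊞∙∙∙∙⊞⊞
⊞∙∙∙⊚⊞⊞
⊞∙∙∙∙⊞⊞
∙∙∙∙⊞⊞⊞
?⊞⊞⊞⊞⊞⊞


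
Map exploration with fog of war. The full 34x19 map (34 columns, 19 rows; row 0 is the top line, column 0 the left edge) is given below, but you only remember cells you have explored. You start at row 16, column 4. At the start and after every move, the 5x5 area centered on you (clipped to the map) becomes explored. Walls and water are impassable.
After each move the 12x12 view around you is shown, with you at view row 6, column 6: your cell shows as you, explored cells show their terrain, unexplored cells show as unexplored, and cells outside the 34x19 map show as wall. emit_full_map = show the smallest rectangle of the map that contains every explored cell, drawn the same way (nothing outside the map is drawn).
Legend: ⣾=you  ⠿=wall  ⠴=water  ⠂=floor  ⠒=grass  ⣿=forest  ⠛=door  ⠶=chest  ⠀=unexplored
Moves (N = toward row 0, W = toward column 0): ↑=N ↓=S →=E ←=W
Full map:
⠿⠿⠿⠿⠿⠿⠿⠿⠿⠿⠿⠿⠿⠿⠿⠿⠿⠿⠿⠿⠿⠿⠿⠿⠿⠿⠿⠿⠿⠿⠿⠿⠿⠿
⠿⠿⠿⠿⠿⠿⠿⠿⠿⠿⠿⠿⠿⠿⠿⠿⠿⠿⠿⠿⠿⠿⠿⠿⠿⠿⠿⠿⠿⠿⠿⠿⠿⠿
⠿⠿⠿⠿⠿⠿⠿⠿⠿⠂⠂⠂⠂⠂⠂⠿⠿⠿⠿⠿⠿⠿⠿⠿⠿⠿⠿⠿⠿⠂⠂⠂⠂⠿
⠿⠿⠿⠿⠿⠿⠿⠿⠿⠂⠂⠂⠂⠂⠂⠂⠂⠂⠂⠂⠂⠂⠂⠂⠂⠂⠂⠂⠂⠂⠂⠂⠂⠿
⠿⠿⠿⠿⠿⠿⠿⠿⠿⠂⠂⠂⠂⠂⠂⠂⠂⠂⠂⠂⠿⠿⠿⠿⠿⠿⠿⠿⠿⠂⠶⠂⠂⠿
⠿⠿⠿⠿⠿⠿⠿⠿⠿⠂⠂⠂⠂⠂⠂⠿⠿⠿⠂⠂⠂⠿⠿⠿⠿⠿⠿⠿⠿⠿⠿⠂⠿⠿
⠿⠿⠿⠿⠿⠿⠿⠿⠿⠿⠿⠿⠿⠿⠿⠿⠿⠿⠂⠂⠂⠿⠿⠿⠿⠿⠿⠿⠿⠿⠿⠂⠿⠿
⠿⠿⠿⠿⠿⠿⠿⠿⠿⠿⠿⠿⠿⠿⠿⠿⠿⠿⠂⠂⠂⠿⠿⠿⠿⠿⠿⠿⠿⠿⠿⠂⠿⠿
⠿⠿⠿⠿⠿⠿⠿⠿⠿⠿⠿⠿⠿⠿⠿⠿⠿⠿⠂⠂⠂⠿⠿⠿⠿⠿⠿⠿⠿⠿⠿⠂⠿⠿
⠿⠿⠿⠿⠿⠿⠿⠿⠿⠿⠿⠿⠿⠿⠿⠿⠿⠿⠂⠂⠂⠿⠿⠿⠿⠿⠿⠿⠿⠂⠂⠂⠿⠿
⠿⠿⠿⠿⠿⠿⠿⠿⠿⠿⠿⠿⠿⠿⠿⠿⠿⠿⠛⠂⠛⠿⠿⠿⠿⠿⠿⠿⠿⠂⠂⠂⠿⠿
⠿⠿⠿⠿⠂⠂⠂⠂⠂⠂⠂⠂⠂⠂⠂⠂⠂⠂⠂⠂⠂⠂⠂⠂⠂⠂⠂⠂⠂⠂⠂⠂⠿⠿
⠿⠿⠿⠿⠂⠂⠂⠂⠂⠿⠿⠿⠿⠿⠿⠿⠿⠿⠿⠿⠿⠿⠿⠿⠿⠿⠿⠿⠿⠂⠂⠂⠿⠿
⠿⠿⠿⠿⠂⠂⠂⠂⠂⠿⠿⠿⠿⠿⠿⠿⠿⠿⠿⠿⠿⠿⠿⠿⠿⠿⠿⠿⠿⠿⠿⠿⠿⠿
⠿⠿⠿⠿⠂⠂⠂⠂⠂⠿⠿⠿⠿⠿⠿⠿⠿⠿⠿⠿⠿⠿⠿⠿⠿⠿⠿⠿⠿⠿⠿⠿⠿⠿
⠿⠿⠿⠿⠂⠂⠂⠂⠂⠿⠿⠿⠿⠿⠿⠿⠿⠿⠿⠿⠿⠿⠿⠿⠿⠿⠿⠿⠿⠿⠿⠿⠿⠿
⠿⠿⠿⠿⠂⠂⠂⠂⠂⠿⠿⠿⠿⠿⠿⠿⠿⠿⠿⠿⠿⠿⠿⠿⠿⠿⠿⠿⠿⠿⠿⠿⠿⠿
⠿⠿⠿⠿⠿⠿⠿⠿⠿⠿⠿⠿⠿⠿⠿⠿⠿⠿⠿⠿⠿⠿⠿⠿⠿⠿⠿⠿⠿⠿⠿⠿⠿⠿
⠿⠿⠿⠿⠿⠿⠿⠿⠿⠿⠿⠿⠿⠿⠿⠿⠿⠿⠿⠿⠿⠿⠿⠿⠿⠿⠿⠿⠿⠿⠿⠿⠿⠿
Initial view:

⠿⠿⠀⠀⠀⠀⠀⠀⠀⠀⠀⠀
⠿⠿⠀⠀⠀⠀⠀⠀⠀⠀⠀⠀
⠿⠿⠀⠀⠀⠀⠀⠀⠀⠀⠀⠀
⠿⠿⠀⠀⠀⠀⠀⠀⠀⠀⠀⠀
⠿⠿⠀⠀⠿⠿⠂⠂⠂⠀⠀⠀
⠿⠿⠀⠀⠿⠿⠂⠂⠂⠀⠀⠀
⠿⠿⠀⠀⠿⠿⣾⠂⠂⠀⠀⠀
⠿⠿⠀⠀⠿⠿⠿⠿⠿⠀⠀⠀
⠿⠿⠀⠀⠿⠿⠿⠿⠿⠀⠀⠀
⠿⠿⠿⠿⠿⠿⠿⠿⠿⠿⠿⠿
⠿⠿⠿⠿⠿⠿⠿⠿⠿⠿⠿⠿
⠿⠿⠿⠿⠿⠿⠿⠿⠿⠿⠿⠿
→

⠿⠀⠀⠀⠀⠀⠀⠀⠀⠀⠀⠀
⠿⠀⠀⠀⠀⠀⠀⠀⠀⠀⠀⠀
⠿⠀⠀⠀⠀⠀⠀⠀⠀⠀⠀⠀
⠿⠀⠀⠀⠀⠀⠀⠀⠀⠀⠀⠀
⠿⠀⠀⠿⠿⠂⠂⠂⠂⠀⠀⠀
⠿⠀⠀⠿⠿⠂⠂⠂⠂⠀⠀⠀
⠿⠀⠀⠿⠿⠂⣾⠂⠂⠀⠀⠀
⠿⠀⠀⠿⠿⠿⠿⠿⠿⠀⠀⠀
⠿⠀⠀⠿⠿⠿⠿⠿⠿⠀⠀⠀
⠿⠿⠿⠿⠿⠿⠿⠿⠿⠿⠿⠿
⠿⠿⠿⠿⠿⠿⠿⠿⠿⠿⠿⠿
⠿⠿⠿⠿⠿⠿⠿⠿⠿⠿⠿⠿

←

⠿⠿⠀⠀⠀⠀⠀⠀⠀⠀⠀⠀
⠿⠿⠀⠀⠀⠀⠀⠀⠀⠀⠀⠀
⠿⠿⠀⠀⠀⠀⠀⠀⠀⠀⠀⠀
⠿⠿⠀⠀⠀⠀⠀⠀⠀⠀⠀⠀
⠿⠿⠀⠀⠿⠿⠂⠂⠂⠂⠀⠀
⠿⠿⠀⠀⠿⠿⠂⠂⠂⠂⠀⠀
⠿⠿⠀⠀⠿⠿⣾⠂⠂⠂⠀⠀
⠿⠿⠀⠀⠿⠿⠿⠿⠿⠿⠀⠀
⠿⠿⠀⠀⠿⠿⠿⠿⠿⠿⠀⠀
⠿⠿⠿⠿⠿⠿⠿⠿⠿⠿⠿⠿
⠿⠿⠿⠿⠿⠿⠿⠿⠿⠿⠿⠿
⠿⠿⠿⠿⠿⠿⠿⠿⠿⠿⠿⠿

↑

⠿⠿⠀⠀⠀⠀⠀⠀⠀⠀⠀⠀
⠿⠿⠀⠀⠀⠀⠀⠀⠀⠀⠀⠀
⠿⠿⠀⠀⠀⠀⠀⠀⠀⠀⠀⠀
⠿⠿⠀⠀⠀⠀⠀⠀⠀⠀⠀⠀
⠿⠿⠀⠀⠿⠿⠂⠂⠂⠀⠀⠀
⠿⠿⠀⠀⠿⠿⠂⠂⠂⠂⠀⠀
⠿⠿⠀⠀⠿⠿⣾⠂⠂⠂⠀⠀
⠿⠿⠀⠀⠿⠿⠂⠂⠂⠂⠀⠀
⠿⠿⠀⠀⠿⠿⠿⠿⠿⠿⠀⠀
⠿⠿⠀⠀⠿⠿⠿⠿⠿⠿⠀⠀
⠿⠿⠿⠿⠿⠿⠿⠿⠿⠿⠿⠿
⠿⠿⠿⠿⠿⠿⠿⠿⠿⠿⠿⠿

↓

⠿⠿⠀⠀⠀⠀⠀⠀⠀⠀⠀⠀
⠿⠿⠀⠀⠀⠀⠀⠀⠀⠀⠀⠀
⠿⠿⠀⠀⠀⠀⠀⠀⠀⠀⠀⠀
⠿⠿⠀⠀⠿⠿⠂⠂⠂⠀⠀⠀
⠿⠿⠀⠀⠿⠿⠂⠂⠂⠂⠀⠀
⠿⠿⠀⠀⠿⠿⠂⠂⠂⠂⠀⠀
⠿⠿⠀⠀⠿⠿⣾⠂⠂⠂⠀⠀
⠿⠿⠀⠀⠿⠿⠿⠿⠿⠿⠀⠀
⠿⠿⠀⠀⠿⠿⠿⠿⠿⠿⠀⠀
⠿⠿⠿⠿⠿⠿⠿⠿⠿⠿⠿⠿
⠿⠿⠿⠿⠿⠿⠿⠿⠿⠿⠿⠿
⠿⠿⠿⠿⠿⠿⠿⠿⠿⠿⠿⠿

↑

⠿⠿⠀⠀⠀⠀⠀⠀⠀⠀⠀⠀
⠿⠿⠀⠀⠀⠀⠀⠀⠀⠀⠀⠀
⠿⠿⠀⠀⠀⠀⠀⠀⠀⠀⠀⠀
⠿⠿⠀⠀⠀⠀⠀⠀⠀⠀⠀⠀
⠿⠿⠀⠀⠿⠿⠂⠂⠂⠀⠀⠀
⠿⠿⠀⠀⠿⠿⠂⠂⠂⠂⠀⠀
⠿⠿⠀⠀⠿⠿⣾⠂⠂⠂⠀⠀
⠿⠿⠀⠀⠿⠿⠂⠂⠂⠂⠀⠀
⠿⠿⠀⠀⠿⠿⠿⠿⠿⠿⠀⠀
⠿⠿⠀⠀⠿⠿⠿⠿⠿⠿⠀⠀
⠿⠿⠿⠿⠿⠿⠿⠿⠿⠿⠿⠿
⠿⠿⠿⠿⠿⠿⠿⠿⠿⠿⠿⠿

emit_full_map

⠿⠿⠂⠂⠂⠀
⠿⠿⠂⠂⠂⠂
⠿⠿⣾⠂⠂⠂
⠿⠿⠂⠂⠂⠂
⠿⠿⠿⠿⠿⠿
⠿⠿⠿⠿⠿⠿

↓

⠿⠿⠀⠀⠀⠀⠀⠀⠀⠀⠀⠀
⠿⠿⠀⠀⠀⠀⠀⠀⠀⠀⠀⠀
⠿⠿⠀⠀⠀⠀⠀⠀⠀⠀⠀⠀
⠿⠿⠀⠀⠿⠿⠂⠂⠂⠀⠀⠀
⠿⠿⠀⠀⠿⠿⠂⠂⠂⠂⠀⠀
⠿⠿⠀⠀⠿⠿⠂⠂⠂⠂⠀⠀
⠿⠿⠀⠀⠿⠿⣾⠂⠂⠂⠀⠀
⠿⠿⠀⠀⠿⠿⠿⠿⠿⠿⠀⠀
⠿⠿⠀⠀⠿⠿⠿⠿⠿⠿⠀⠀
⠿⠿⠿⠿⠿⠿⠿⠿⠿⠿⠿⠿
⠿⠿⠿⠿⠿⠿⠿⠿⠿⠿⠿⠿
⠿⠿⠿⠿⠿⠿⠿⠿⠿⠿⠿⠿


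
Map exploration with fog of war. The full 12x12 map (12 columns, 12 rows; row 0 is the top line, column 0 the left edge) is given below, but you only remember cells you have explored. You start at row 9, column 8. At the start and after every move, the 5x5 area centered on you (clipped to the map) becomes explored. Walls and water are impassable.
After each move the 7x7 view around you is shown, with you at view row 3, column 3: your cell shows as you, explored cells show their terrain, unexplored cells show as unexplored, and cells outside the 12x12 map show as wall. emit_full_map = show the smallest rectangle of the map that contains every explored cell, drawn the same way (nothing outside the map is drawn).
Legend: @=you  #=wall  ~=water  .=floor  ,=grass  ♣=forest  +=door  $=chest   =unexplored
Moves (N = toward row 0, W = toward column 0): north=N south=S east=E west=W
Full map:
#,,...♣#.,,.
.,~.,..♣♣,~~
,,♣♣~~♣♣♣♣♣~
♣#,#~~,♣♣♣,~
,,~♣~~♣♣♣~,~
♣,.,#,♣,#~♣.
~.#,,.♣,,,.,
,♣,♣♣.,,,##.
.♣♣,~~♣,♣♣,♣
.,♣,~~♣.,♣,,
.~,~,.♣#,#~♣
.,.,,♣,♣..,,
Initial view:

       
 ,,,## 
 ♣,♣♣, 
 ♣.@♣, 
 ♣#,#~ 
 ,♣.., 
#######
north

       
 ♣,,,. 
 ,,,## 
 ♣,@♣, 
 ♣.,♣, 
 ♣#,#~ 
 ,♣.., 

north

       
 ♣,#~♣ 
 ♣,,,. 
 ,,@## 
 ♣,♣♣, 
 ♣.,♣, 
 ♣#,#~ 

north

       
 ♣♣♣~, 
 ♣,#~♣ 
 ♣,@,. 
 ,,,## 
 ♣,♣♣, 
 ♣.,♣, 

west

       
 ~♣♣♣~,
 ,♣,#~♣
 .♣@,,.
 .,,,##
 ~♣,♣♣,
  ♣.,♣,

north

       
 ~,♣♣♣ 
 ~♣♣♣~,
 ,♣@#~♣
 .♣,,,.
 .,,,##
 ~♣,♣♣,

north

       
 ~♣♣♣♣ 
 ~,♣♣♣ 
 ~♣@♣~,
 ,♣,#~♣
 .♣,,,.
 .,,,##

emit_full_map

~♣♣♣♣ 
~,♣♣♣ 
~♣@♣~,
,♣,#~♣
.♣,,,.
.,,,##
~♣,♣♣,
 ♣.,♣,
 ♣#,#~
 ,♣..,

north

       
 ..♣♣, 
 ~♣♣♣♣ 
 ~,@♣♣ 
 ~♣♣♣~,
 ,♣,#~♣
 .♣,,,.

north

#######
 .♣#., 
 ..♣♣, 
 ~♣@♣♣ 
 ~,♣♣♣ 
 ~♣♣♣~,
 ,♣,#~♣

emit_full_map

.♣#., 
..♣♣, 
~♣@♣♣ 
~,♣♣♣ 
~♣♣♣~,
,♣,#~♣
.♣,,,.
.,,,##
~♣,♣♣,
 ♣.,♣,
 ♣#,#~
 ,♣..,


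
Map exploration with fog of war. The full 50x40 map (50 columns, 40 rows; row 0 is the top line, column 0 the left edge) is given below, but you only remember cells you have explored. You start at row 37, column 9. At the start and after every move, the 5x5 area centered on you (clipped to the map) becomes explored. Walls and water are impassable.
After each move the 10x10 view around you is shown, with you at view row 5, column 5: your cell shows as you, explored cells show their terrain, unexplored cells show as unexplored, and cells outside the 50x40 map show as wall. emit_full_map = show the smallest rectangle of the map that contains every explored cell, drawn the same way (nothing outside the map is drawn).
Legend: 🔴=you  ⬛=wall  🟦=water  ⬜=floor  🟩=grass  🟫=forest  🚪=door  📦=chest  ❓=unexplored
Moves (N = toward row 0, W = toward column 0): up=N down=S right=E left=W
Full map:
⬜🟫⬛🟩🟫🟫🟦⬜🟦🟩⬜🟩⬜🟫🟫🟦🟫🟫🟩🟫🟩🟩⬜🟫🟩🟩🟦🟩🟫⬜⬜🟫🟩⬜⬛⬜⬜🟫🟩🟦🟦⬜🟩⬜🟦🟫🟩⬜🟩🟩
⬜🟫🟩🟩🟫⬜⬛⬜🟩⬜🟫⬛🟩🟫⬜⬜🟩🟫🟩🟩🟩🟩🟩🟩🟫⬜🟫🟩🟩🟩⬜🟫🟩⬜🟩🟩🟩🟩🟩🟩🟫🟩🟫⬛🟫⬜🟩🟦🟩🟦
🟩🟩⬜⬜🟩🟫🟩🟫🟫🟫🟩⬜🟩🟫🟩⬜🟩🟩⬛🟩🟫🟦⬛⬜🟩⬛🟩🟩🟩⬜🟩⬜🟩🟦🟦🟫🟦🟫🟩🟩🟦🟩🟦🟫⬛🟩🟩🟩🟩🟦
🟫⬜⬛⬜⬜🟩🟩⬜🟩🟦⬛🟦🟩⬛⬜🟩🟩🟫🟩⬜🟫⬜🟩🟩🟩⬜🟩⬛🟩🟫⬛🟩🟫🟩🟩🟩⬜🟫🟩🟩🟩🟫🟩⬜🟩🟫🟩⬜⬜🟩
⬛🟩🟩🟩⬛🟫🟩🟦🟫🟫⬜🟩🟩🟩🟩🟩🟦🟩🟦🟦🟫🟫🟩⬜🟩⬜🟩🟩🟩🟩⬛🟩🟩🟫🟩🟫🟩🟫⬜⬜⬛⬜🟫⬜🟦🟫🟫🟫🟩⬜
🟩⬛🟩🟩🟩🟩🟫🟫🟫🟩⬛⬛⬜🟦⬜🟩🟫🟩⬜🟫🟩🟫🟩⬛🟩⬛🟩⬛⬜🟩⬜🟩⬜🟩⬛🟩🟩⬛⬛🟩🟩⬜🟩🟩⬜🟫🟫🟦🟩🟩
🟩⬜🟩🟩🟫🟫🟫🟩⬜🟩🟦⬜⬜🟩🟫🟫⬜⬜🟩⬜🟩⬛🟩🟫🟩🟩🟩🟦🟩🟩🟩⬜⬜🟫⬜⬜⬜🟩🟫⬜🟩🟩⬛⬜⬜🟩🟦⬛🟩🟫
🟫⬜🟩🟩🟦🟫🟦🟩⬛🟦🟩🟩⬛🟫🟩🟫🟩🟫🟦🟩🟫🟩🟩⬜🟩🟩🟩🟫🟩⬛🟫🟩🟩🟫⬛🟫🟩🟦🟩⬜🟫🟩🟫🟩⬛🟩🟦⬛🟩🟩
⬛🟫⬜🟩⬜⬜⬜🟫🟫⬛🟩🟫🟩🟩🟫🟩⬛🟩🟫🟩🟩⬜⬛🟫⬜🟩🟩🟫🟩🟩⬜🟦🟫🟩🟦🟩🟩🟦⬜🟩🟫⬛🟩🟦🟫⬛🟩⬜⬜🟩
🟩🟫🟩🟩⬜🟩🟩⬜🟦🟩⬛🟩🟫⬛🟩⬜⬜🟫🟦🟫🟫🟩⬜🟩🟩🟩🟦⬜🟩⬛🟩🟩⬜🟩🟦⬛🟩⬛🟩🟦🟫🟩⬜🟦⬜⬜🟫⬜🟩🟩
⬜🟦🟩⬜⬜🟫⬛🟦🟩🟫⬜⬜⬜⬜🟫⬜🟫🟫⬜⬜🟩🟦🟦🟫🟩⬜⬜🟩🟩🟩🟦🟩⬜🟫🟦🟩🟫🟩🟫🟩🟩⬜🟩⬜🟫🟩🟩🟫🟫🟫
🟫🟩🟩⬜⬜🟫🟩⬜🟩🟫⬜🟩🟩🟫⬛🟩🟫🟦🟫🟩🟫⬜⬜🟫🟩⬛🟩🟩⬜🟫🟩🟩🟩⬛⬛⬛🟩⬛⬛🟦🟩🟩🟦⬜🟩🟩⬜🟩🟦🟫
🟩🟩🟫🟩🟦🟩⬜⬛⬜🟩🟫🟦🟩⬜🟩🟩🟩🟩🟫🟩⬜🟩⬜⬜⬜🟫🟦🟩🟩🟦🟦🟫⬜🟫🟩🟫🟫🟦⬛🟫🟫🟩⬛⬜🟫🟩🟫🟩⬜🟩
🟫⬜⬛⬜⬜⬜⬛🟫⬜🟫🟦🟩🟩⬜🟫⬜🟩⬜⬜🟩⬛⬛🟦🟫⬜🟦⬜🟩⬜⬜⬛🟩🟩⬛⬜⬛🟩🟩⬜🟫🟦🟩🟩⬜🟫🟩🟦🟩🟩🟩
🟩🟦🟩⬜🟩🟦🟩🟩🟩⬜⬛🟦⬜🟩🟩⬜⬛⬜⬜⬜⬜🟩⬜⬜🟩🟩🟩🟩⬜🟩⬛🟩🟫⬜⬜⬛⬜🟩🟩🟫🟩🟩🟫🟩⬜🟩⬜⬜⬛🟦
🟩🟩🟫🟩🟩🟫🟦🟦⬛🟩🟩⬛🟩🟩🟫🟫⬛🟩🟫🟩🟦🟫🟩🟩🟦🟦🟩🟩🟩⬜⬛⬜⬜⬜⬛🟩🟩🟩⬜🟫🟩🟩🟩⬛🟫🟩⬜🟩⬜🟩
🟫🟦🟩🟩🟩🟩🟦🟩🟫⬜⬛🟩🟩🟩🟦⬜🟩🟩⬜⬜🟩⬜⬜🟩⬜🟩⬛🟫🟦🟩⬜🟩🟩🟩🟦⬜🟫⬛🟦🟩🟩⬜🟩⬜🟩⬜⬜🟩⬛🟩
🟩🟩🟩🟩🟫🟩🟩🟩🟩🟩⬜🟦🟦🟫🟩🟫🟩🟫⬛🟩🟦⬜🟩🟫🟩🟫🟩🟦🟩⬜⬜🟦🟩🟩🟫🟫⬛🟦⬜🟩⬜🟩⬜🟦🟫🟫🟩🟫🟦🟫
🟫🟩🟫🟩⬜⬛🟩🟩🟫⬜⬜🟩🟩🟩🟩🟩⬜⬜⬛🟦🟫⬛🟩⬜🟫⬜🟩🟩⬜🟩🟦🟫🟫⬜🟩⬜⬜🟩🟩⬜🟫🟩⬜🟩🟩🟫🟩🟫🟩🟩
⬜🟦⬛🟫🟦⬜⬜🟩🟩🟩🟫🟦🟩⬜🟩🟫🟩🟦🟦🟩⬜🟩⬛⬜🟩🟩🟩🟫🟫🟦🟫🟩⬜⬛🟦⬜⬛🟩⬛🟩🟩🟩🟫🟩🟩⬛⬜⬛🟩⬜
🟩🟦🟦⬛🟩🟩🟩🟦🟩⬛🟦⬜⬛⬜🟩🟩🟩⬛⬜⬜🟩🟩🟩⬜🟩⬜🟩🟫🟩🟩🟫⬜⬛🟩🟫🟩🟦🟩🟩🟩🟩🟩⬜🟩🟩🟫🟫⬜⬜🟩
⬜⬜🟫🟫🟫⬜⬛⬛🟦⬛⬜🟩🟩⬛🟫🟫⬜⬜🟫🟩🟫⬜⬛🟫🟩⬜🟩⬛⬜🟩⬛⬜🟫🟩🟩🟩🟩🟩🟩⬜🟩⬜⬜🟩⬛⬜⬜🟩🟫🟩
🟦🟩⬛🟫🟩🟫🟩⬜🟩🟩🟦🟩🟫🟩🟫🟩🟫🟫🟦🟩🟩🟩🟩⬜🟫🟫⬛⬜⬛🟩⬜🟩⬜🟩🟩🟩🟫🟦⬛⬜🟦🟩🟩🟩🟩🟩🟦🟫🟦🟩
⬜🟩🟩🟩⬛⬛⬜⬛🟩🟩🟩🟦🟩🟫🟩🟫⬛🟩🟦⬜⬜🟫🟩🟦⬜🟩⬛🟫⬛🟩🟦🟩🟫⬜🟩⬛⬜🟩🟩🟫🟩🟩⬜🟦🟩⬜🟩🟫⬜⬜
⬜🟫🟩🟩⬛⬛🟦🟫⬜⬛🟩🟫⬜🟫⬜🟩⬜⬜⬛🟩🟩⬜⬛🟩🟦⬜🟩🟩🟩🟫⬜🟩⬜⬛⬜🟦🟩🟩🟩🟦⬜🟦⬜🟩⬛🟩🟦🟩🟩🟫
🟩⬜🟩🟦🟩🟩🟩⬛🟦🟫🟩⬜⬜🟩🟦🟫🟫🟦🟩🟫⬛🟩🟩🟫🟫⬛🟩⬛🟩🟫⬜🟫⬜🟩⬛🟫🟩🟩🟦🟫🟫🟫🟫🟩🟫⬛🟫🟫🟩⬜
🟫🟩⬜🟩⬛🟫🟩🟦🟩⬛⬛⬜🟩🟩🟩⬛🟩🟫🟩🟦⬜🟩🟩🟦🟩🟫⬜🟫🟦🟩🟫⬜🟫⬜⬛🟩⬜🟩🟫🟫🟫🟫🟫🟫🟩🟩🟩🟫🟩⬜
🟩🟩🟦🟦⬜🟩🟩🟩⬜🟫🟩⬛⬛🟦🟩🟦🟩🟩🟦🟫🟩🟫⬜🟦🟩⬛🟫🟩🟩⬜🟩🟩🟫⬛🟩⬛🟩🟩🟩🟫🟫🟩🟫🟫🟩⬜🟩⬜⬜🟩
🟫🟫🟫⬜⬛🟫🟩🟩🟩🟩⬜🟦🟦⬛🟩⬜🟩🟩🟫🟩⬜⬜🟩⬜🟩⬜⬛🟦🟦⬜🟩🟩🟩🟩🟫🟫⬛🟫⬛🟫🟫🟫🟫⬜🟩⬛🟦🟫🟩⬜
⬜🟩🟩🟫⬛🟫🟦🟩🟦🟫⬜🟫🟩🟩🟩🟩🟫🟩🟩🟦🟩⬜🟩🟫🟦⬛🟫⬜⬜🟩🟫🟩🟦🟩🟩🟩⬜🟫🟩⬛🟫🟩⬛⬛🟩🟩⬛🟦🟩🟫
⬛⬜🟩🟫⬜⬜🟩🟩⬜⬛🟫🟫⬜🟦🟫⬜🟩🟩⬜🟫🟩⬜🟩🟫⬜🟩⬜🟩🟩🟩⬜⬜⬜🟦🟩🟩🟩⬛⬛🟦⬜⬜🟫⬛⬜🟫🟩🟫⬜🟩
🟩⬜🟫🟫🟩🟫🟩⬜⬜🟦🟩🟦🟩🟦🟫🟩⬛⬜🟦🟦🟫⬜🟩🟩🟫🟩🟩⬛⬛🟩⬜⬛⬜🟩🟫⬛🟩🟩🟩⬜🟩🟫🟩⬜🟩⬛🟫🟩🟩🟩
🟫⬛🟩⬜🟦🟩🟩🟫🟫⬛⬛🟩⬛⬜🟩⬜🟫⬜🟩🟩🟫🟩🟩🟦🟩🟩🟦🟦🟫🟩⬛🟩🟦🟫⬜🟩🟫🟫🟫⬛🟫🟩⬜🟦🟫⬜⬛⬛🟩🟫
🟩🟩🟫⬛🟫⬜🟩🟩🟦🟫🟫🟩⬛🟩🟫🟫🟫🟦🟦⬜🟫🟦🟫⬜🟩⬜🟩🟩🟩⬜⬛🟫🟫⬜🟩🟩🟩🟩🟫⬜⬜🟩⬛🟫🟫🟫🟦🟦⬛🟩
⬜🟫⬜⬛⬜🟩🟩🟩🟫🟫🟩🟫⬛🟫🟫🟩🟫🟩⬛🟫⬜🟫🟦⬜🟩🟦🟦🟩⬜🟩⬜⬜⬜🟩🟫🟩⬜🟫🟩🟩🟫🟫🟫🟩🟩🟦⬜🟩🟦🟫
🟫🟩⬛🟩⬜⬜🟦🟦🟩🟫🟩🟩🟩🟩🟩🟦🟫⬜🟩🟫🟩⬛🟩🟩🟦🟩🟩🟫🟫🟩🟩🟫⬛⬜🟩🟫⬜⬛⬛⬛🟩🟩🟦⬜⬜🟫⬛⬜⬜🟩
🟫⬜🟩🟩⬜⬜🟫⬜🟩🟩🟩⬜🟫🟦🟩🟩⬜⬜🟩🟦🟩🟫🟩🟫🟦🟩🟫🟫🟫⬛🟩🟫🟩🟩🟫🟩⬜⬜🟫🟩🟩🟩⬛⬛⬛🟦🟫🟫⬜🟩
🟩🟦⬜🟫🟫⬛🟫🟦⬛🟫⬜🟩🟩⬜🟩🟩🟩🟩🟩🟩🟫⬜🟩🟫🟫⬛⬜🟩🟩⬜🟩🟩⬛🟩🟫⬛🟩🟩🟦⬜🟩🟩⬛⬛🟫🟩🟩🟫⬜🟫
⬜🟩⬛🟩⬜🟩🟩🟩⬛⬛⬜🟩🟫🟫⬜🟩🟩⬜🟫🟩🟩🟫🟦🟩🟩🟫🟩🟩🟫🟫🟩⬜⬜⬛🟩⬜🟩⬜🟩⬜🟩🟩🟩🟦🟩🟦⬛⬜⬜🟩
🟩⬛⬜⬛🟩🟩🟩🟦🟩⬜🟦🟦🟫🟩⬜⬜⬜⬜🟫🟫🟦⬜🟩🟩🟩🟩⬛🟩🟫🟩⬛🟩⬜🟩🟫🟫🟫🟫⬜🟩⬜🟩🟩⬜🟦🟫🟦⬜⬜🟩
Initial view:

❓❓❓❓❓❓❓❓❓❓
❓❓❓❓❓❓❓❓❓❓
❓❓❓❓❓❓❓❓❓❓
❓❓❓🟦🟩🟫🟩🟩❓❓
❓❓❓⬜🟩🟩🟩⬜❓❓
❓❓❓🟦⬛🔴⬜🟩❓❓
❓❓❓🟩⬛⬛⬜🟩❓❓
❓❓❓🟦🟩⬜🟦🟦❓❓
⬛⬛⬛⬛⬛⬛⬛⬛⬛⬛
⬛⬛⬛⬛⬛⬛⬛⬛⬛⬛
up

❓❓❓❓❓❓❓❓❓❓
❓❓❓❓❓❓❓❓❓❓
❓❓❓❓❓❓❓❓❓❓
❓❓❓🟩🟫🟫🟩🟫❓❓
❓❓❓🟦🟩🟫🟩🟩❓❓
❓❓❓⬜🟩🔴🟩⬜❓❓
❓❓❓🟦⬛🟫⬜🟩❓❓
❓❓❓🟩⬛⬛⬜🟩❓❓
❓❓❓🟦🟩⬜🟦🟦❓❓
⬛⬛⬛⬛⬛⬛⬛⬛⬛⬛

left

❓❓❓❓❓❓❓❓❓❓
❓❓❓❓❓❓❓❓❓❓
❓❓❓❓❓❓❓❓❓❓
❓❓❓🟩🟩🟫🟫🟩🟫❓
❓❓❓🟦🟦🟩🟫🟩🟩❓
❓❓❓🟫⬜🔴🟩🟩⬜❓
❓❓❓🟫🟦⬛🟫⬜🟩❓
❓❓❓🟩🟩⬛⬛⬜🟩❓
❓❓❓❓🟦🟩⬜🟦🟦❓
⬛⬛⬛⬛⬛⬛⬛⬛⬛⬛

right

❓❓❓❓❓❓❓❓❓❓
❓❓❓❓❓❓❓❓❓❓
❓❓❓❓❓❓❓❓❓❓
❓❓🟩🟩🟫🟫🟩🟫❓❓
❓❓🟦🟦🟩🟫🟩🟩❓❓
❓❓🟫⬜🟩🔴🟩⬜❓❓
❓❓🟫🟦⬛🟫⬜🟩❓❓
❓❓🟩🟩⬛⬛⬜🟩❓❓
❓❓❓🟦🟩⬜🟦🟦❓❓
⬛⬛⬛⬛⬛⬛⬛⬛⬛⬛

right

❓❓❓❓❓❓❓❓❓❓
❓❓❓❓❓❓❓❓❓❓
❓❓❓❓❓❓❓❓❓❓
❓🟩🟩🟫🟫🟩🟫⬛❓❓
❓🟦🟦🟩🟫🟩🟩🟩❓❓
❓🟫⬜🟩🟩🔴⬜🟫❓❓
❓🟫🟦⬛🟫⬜🟩🟩❓❓
❓🟩🟩⬛⬛⬜🟩🟫❓❓
❓❓🟦🟩⬜🟦🟦❓❓❓
⬛⬛⬛⬛⬛⬛⬛⬛⬛⬛

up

❓❓❓❓❓❓❓❓❓❓
❓❓❓❓❓❓❓❓❓❓
❓❓❓❓❓❓❓❓❓❓
❓❓❓🟦🟫🟫🟩⬛❓❓
❓🟩🟩🟫🟫🟩🟫⬛❓❓
❓🟦🟦🟩🟫🔴🟩🟩❓❓
❓🟫⬜🟩🟩🟩⬜🟫❓❓
❓🟫🟦⬛🟫⬜🟩🟩❓❓
❓🟩🟩⬛⬛⬜🟩🟫❓❓
❓❓🟦🟩⬜🟦🟦❓❓❓

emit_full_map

❓❓🟦🟫🟫🟩⬛
🟩🟩🟫🟫🟩🟫⬛
🟦🟦🟩🟫🔴🟩🟩
🟫⬜🟩🟩🟩⬜🟫
🟫🟦⬛🟫⬜🟩🟩
🟩🟩⬛⬛⬜🟩🟫
❓🟦🟩⬜🟦🟦❓

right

❓❓❓❓❓❓❓❓❓❓
❓❓❓❓❓❓❓❓❓❓
❓❓❓❓❓❓❓❓❓❓
❓❓🟦🟫🟫🟩⬛🟩❓❓
🟩🟩🟫🟫🟩🟫⬛🟫❓❓
🟦🟦🟩🟫🟩🔴🟩🟩❓❓
🟫⬜🟩🟩🟩⬜🟫🟦❓❓
🟫🟦⬛🟫⬜🟩🟩⬜❓❓
🟩🟩⬛⬛⬜🟩🟫❓❓❓
❓🟦🟩⬜🟦🟦❓❓❓❓

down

❓❓❓❓❓❓❓❓❓❓
❓❓❓❓❓❓❓❓❓❓
❓❓🟦🟫🟫🟩⬛🟩❓❓
🟩🟩🟫🟫🟩🟫⬛🟫❓❓
🟦🟦🟩🟫🟩🟩🟩🟩❓❓
🟫⬜🟩🟩🟩🔴🟫🟦❓❓
🟫🟦⬛🟫⬜🟩🟩⬜❓❓
🟩🟩⬛⬛⬜🟩🟫🟫❓❓
❓🟦🟩⬜🟦🟦❓❓❓❓
⬛⬛⬛⬛⬛⬛⬛⬛⬛⬛

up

❓❓❓❓❓❓❓❓❓❓
❓❓❓❓❓❓❓❓❓❓
❓❓❓❓❓❓❓❓❓❓
❓❓🟦🟫🟫🟩⬛🟩❓❓
🟩🟩🟫🟫🟩🟫⬛🟫❓❓
🟦🟦🟩🟫🟩🔴🟩🟩❓❓
🟫⬜🟩🟩🟩⬜🟫🟦❓❓
🟫🟦⬛🟫⬜🟩🟩⬜❓❓
🟩🟩⬛⬛⬜🟩🟫🟫❓❓
❓🟦🟩⬜🟦🟦❓❓❓❓

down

❓❓❓❓❓❓❓❓❓❓
❓❓❓❓❓❓❓❓❓❓
❓❓🟦🟫🟫🟩⬛🟩❓❓
🟩🟩🟫🟫🟩🟫⬛🟫❓❓
🟦🟦🟩🟫🟩🟩🟩🟩❓❓
🟫⬜🟩🟩🟩🔴🟫🟦❓❓
🟫🟦⬛🟫⬜🟩🟩⬜❓❓
🟩🟩⬛⬛⬜🟩🟫🟫❓❓
❓🟦🟩⬜🟦🟦❓❓❓❓
⬛⬛⬛⬛⬛⬛⬛⬛⬛⬛

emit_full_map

❓❓🟦🟫🟫🟩⬛🟩
🟩🟩🟫🟫🟩🟫⬛🟫
🟦🟦🟩🟫🟩🟩🟩🟩
🟫⬜🟩🟩🟩🔴🟫🟦
🟫🟦⬛🟫⬜🟩🟩⬜
🟩🟩⬛⬛⬜🟩🟫🟫
❓🟦🟩⬜🟦🟦❓❓

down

❓❓❓❓❓❓❓❓❓❓
❓❓🟦🟫🟫🟩⬛🟩❓❓
🟩🟩🟫🟫🟩🟫⬛🟫❓❓
🟦🟦🟩🟫🟩🟩🟩🟩❓❓
🟫⬜🟩🟩🟩⬜🟫🟦❓❓
🟫🟦⬛🟫⬜🔴🟩⬜❓❓
🟩🟩⬛⬛⬜🟩🟫🟫❓❓
❓🟦🟩⬜🟦🟦🟫🟩❓❓
⬛⬛⬛⬛⬛⬛⬛⬛⬛⬛
⬛⬛⬛⬛⬛⬛⬛⬛⬛⬛

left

❓❓❓❓❓❓❓❓❓❓
❓❓❓🟦🟫🟫🟩⬛🟩❓
❓🟩🟩🟫🟫🟩🟫⬛🟫❓
❓🟦🟦🟩🟫🟩🟩🟩🟩❓
❓🟫⬜🟩🟩🟩⬜🟫🟦❓
❓🟫🟦⬛🟫🔴🟩🟩⬜❓
❓🟩🟩⬛⬛⬜🟩🟫🟫❓
❓❓🟦🟩⬜🟦🟦🟫🟩❓
⬛⬛⬛⬛⬛⬛⬛⬛⬛⬛
⬛⬛⬛⬛⬛⬛⬛⬛⬛⬛

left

❓❓❓❓❓❓❓❓❓❓
❓❓❓❓🟦🟫🟫🟩⬛🟩
❓❓🟩🟩🟫🟫🟩🟫⬛🟫
❓❓🟦🟦🟩🟫🟩🟩🟩🟩
❓❓🟫⬜🟩🟩🟩⬜🟫🟦
❓❓🟫🟦⬛🔴⬜🟩🟩⬜
❓❓🟩🟩⬛⬛⬜🟩🟫🟫
❓❓❓🟦🟩⬜🟦🟦🟫🟩
⬛⬛⬛⬛⬛⬛⬛⬛⬛⬛
⬛⬛⬛⬛⬛⬛⬛⬛⬛⬛

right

❓❓❓❓❓❓❓❓❓❓
❓❓❓🟦🟫🟫🟩⬛🟩❓
❓🟩🟩🟫🟫🟩🟫⬛🟫❓
❓🟦🟦🟩🟫🟩🟩🟩🟩❓
❓🟫⬜🟩🟩🟩⬜🟫🟦❓
❓🟫🟦⬛🟫🔴🟩🟩⬜❓
❓🟩🟩⬛⬛⬜🟩🟫🟫❓
❓❓🟦🟩⬜🟦🟦🟫🟩❓
⬛⬛⬛⬛⬛⬛⬛⬛⬛⬛
⬛⬛⬛⬛⬛⬛⬛⬛⬛⬛

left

❓❓❓❓❓❓❓❓❓❓
❓❓❓❓🟦🟫🟫🟩⬛🟩
❓❓🟩🟩🟫🟫🟩🟫⬛🟫
❓❓🟦🟦🟩🟫🟩🟩🟩🟩
❓❓🟫⬜🟩🟩🟩⬜🟫🟦
❓❓🟫🟦⬛🔴⬜🟩🟩⬜
❓❓🟩🟩⬛⬛⬜🟩🟫🟫
❓❓❓🟦🟩⬜🟦🟦🟫🟩
⬛⬛⬛⬛⬛⬛⬛⬛⬛⬛
⬛⬛⬛⬛⬛⬛⬛⬛⬛⬛

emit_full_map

❓❓🟦🟫🟫🟩⬛🟩
🟩🟩🟫🟫🟩🟫⬛🟫
🟦🟦🟩🟫🟩🟩🟩🟩
🟫⬜🟩🟩🟩⬜🟫🟦
🟫🟦⬛🔴⬜🟩🟩⬜
🟩🟩⬛⬛⬜🟩🟫🟫
❓🟦🟩⬜🟦🟦🟫🟩

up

❓❓❓❓❓❓❓❓❓❓
❓❓❓❓❓❓❓❓❓❓
❓❓❓❓🟦🟫🟫🟩⬛🟩
❓❓🟩🟩🟫🟫🟩🟫⬛🟫
❓❓🟦🟦🟩🟫🟩🟩🟩🟩
❓❓🟫⬜🟩🔴🟩⬜🟫🟦
❓❓🟫🟦⬛🟫⬜🟩🟩⬜
❓❓🟩🟩⬛⬛⬜🟩🟫🟫
❓❓❓🟦🟩⬜🟦🟦🟫🟩
⬛⬛⬛⬛⬛⬛⬛⬛⬛⬛

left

❓❓❓❓❓❓❓❓❓❓
❓❓❓❓❓❓❓❓❓❓
❓❓❓❓❓🟦🟫🟫🟩⬛
❓❓❓🟩🟩🟫🟫🟩🟫⬛
❓❓❓🟦🟦🟩🟫🟩🟩🟩
❓❓❓🟫⬜🔴🟩🟩⬜🟫
❓❓❓🟫🟦⬛🟫⬜🟩🟩
❓❓❓🟩🟩⬛⬛⬜🟩🟫
❓❓❓❓🟦🟩⬜🟦🟦🟫
⬛⬛⬛⬛⬛⬛⬛⬛⬛⬛

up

❓❓❓❓❓❓❓❓❓❓
❓❓❓❓❓❓❓❓❓❓
❓❓❓❓❓❓❓❓❓❓
❓❓❓🟩🟩🟦🟫🟫🟩⬛
❓❓❓🟩🟩🟫🟫🟩🟫⬛
❓❓❓🟦🟦🔴🟫🟩🟩🟩
❓❓❓🟫⬜🟩🟩🟩⬜🟫
❓❓❓🟫🟦⬛🟫⬜🟩🟩
❓❓❓🟩🟩⬛⬛⬜🟩🟫
❓❓❓❓🟦🟩⬜🟦🟦🟫

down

❓❓❓❓❓❓❓❓❓❓
❓❓❓❓❓❓❓❓❓❓
❓❓❓🟩🟩🟦🟫🟫🟩⬛
❓❓❓🟩🟩🟫🟫🟩🟫⬛
❓❓❓🟦🟦🟩🟫🟩🟩🟩
❓❓❓🟫⬜🔴🟩🟩⬜🟫
❓❓❓🟫🟦⬛🟫⬜🟩🟩
❓❓❓🟩🟩⬛⬛⬜🟩🟫
❓❓❓❓🟦🟩⬜🟦🟦🟫
⬛⬛⬛⬛⬛⬛⬛⬛⬛⬛

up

❓❓❓❓❓❓❓❓❓❓
❓❓❓❓❓❓❓❓❓❓
❓❓❓❓❓❓❓❓❓❓
❓❓❓🟩🟩🟦🟫🟫🟩⬛
❓❓❓🟩🟩🟫🟫🟩🟫⬛
❓❓❓🟦🟦🔴🟫🟩🟩🟩
❓❓❓🟫⬜🟩🟩🟩⬜🟫
❓❓❓🟫🟦⬛🟫⬜🟩🟩
❓❓❓🟩🟩⬛⬛⬜🟩🟫
❓❓❓❓🟦🟩⬜🟦🟦🟫

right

❓❓❓❓❓❓❓❓❓❓
❓❓❓❓❓❓❓❓❓❓
❓❓❓❓❓❓❓❓❓❓
❓❓🟩🟩🟦🟫🟫🟩⬛🟩
❓❓🟩🟩🟫🟫🟩🟫⬛🟫
❓❓🟦🟦🟩🔴🟩🟩🟩🟩
❓❓🟫⬜🟩🟩🟩⬜🟫🟦
❓❓🟫🟦⬛🟫⬜🟩🟩⬜
❓❓🟩🟩⬛⬛⬜🟩🟫🟫
❓❓❓🟦🟩⬜🟦🟦🟫🟩
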